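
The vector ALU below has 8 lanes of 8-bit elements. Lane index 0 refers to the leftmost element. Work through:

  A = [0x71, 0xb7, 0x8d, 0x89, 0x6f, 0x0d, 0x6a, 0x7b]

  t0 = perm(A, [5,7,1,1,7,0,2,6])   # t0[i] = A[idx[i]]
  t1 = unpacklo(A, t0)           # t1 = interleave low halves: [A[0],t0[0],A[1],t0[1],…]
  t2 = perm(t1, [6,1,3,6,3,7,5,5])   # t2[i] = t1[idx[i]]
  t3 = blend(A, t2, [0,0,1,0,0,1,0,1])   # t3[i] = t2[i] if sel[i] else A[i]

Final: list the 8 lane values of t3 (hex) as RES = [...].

  t0: 0d 7b b7 b7 7b 71 8d 6a
  t1: 71 0d b7 7b 8d b7 89 b7
  t2: 89 0d 7b 89 7b b7 b7 b7
  t3: 71 b7 7b 89 6f b7 6a b7

RES = [0x71, 0xb7, 0x7b, 0x89, 0x6f, 0xb7, 0x6a, 0xb7]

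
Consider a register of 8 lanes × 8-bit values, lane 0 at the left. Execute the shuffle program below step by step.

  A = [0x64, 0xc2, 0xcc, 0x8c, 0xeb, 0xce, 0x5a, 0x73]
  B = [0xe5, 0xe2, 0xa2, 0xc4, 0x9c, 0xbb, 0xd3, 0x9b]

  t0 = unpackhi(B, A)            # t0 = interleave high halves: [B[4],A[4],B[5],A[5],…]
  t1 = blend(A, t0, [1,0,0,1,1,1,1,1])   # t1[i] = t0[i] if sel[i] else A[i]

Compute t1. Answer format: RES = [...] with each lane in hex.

RES = [ 0x9c  0xc2  0xcc  0xce  0xd3  0x5a  0x9b  0x73 ]

→ t0 |9c|eb|bb|ce|d3|5a|9b|73|
→ t1 |9c|c2|cc|ce|d3|5a|9b|73|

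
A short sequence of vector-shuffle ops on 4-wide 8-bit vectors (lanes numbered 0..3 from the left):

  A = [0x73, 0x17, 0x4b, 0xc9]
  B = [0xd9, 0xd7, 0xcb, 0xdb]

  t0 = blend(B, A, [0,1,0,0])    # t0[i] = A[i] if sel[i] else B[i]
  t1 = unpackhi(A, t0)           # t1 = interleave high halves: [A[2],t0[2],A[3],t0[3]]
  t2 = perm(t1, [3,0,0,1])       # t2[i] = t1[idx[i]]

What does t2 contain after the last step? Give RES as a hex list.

t0 = [0xd9, 0x17, 0xcb, 0xdb]
t1 = [0x4b, 0xcb, 0xc9, 0xdb]
t2 = [0xdb, 0x4b, 0x4b, 0xcb]

RES = [ 0xdb  0x4b  0x4b  0xcb ]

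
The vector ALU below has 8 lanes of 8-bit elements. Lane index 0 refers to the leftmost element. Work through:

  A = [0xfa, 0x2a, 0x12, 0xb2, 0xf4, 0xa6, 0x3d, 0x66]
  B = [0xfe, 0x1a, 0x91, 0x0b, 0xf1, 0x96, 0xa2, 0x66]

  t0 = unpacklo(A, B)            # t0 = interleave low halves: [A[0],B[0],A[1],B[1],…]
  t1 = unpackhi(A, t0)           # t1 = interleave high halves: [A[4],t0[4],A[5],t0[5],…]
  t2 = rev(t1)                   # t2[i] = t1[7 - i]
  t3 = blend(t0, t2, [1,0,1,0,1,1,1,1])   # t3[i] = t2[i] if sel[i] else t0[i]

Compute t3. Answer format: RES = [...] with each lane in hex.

RES = [ 0x0b  0xfe  0xb2  0x1a  0x91  0xa6  0x12  0xf4 ]

  t0: fa fe 2a 1a 12 91 b2 0b
  t1: f4 12 a6 91 3d b2 66 0b
  t2: 0b 66 b2 3d 91 a6 12 f4
  t3: 0b fe b2 1a 91 a6 12 f4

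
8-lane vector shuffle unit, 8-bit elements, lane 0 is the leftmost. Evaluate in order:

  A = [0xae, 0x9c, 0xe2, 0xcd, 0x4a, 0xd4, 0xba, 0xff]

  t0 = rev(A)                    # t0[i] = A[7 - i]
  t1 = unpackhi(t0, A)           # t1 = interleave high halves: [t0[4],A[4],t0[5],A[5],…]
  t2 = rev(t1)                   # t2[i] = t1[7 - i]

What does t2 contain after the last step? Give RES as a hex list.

t0 = [0xff, 0xba, 0xd4, 0x4a, 0xcd, 0xe2, 0x9c, 0xae]
t1 = [0xcd, 0x4a, 0xe2, 0xd4, 0x9c, 0xba, 0xae, 0xff]
t2 = [0xff, 0xae, 0xba, 0x9c, 0xd4, 0xe2, 0x4a, 0xcd]

RES = [0xff, 0xae, 0xba, 0x9c, 0xd4, 0xe2, 0x4a, 0xcd]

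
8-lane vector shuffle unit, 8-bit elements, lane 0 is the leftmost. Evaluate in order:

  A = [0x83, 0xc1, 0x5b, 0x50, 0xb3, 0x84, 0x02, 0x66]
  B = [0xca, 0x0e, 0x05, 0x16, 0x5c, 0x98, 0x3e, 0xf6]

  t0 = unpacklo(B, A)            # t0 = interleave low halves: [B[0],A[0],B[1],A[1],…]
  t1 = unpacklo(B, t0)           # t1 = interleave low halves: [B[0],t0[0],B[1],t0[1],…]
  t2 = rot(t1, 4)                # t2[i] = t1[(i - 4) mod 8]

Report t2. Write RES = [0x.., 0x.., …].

→ t0 |ca|83|0e|c1|05|5b|16|50|
→ t1 |ca|ca|0e|83|05|0e|16|c1|
→ t2 |05|0e|16|c1|ca|ca|0e|83|

RES = [0x05, 0x0e, 0x16, 0xc1, 0xca, 0xca, 0x0e, 0x83]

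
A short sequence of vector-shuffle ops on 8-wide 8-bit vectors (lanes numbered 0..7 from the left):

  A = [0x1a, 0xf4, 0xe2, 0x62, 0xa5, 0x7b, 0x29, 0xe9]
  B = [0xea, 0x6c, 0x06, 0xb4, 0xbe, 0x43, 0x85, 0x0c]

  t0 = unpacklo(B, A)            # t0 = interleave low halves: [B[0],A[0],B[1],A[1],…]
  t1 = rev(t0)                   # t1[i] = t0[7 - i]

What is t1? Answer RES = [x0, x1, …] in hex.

→ t0 |ea|1a|6c|f4|06|e2|b4|62|
→ t1 |62|b4|e2|06|f4|6c|1a|ea|

RES = [0x62, 0xb4, 0xe2, 0x06, 0xf4, 0x6c, 0x1a, 0xea]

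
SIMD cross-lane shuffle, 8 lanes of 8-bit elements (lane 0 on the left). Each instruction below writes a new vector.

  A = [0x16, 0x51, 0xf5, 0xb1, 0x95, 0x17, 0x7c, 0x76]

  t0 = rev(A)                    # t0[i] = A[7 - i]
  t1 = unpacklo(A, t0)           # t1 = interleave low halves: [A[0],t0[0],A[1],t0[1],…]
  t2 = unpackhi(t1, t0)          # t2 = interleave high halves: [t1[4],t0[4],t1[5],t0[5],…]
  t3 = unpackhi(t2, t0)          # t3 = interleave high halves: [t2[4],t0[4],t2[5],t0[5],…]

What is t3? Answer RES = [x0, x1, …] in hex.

t0 = [0x76, 0x7c, 0x17, 0x95, 0xb1, 0xf5, 0x51, 0x16]
t1 = [0x16, 0x76, 0x51, 0x7c, 0xf5, 0x17, 0xb1, 0x95]
t2 = [0xf5, 0xb1, 0x17, 0xf5, 0xb1, 0x51, 0x95, 0x16]
t3 = [0xb1, 0xb1, 0x51, 0xf5, 0x95, 0x51, 0x16, 0x16]

RES = [0xb1, 0xb1, 0x51, 0xf5, 0x95, 0x51, 0x16, 0x16]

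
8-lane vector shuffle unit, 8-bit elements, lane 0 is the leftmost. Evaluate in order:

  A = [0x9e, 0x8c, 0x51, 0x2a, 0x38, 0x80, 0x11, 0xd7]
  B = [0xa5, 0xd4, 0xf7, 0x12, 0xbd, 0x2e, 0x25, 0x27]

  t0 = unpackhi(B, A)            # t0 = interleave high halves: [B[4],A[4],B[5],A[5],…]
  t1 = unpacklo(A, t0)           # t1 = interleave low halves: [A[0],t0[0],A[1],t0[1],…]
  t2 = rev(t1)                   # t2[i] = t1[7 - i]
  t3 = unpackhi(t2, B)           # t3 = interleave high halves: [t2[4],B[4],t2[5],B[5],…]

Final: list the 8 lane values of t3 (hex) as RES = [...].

t0 = [0xbd, 0x38, 0x2e, 0x80, 0x25, 0x11, 0x27, 0xd7]
t1 = [0x9e, 0xbd, 0x8c, 0x38, 0x51, 0x2e, 0x2a, 0x80]
t2 = [0x80, 0x2a, 0x2e, 0x51, 0x38, 0x8c, 0xbd, 0x9e]
t3 = [0x38, 0xbd, 0x8c, 0x2e, 0xbd, 0x25, 0x9e, 0x27]

RES = [ 0x38  0xbd  0x8c  0x2e  0xbd  0x25  0x9e  0x27 ]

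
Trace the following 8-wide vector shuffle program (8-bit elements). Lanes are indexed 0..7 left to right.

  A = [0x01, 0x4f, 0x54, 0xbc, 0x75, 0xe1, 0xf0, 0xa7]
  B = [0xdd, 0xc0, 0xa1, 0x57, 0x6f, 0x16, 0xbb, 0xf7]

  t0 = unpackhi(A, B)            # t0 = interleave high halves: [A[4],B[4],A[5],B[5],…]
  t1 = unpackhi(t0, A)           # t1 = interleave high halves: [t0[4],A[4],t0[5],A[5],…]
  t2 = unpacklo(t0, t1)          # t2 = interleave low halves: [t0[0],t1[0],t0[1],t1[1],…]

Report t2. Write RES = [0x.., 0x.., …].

→ t0 |75|6f|e1|16|f0|bb|a7|f7|
→ t1 |f0|75|bb|e1|a7|f0|f7|a7|
→ t2 |75|f0|6f|75|e1|bb|16|e1|

RES = [0x75, 0xf0, 0x6f, 0x75, 0xe1, 0xbb, 0x16, 0xe1]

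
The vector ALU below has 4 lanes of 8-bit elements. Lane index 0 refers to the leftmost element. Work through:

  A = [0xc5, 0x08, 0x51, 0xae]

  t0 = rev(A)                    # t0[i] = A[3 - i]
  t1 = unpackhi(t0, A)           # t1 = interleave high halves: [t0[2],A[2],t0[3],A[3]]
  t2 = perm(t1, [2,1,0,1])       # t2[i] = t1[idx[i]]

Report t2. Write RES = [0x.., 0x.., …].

RES = [0xc5, 0x51, 0x08, 0x51]

t0 = [0xae, 0x51, 0x08, 0xc5]
t1 = [0x08, 0x51, 0xc5, 0xae]
t2 = [0xc5, 0x51, 0x08, 0x51]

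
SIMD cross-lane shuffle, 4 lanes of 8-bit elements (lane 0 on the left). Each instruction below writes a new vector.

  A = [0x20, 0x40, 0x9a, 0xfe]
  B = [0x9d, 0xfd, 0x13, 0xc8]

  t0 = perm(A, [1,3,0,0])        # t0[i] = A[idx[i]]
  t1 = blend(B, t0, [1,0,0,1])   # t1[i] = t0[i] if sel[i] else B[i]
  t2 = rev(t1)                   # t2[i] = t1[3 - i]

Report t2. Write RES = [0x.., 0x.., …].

RES = [0x20, 0x13, 0xfd, 0x40]

→ t0 |40|fe|20|20|
→ t1 |40|fd|13|20|
→ t2 |20|13|fd|40|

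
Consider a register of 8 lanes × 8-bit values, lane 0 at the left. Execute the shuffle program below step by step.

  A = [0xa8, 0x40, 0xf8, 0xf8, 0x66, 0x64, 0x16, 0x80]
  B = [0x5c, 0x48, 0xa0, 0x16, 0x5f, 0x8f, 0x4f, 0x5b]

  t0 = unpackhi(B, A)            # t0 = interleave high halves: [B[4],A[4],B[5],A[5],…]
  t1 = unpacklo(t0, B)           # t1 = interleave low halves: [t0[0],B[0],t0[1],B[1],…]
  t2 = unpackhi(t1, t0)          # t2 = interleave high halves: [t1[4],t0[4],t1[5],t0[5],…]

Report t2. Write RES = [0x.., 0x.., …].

t0 = [0x5f, 0x66, 0x8f, 0x64, 0x4f, 0x16, 0x5b, 0x80]
t1 = [0x5f, 0x5c, 0x66, 0x48, 0x8f, 0xa0, 0x64, 0x16]
t2 = [0x8f, 0x4f, 0xa0, 0x16, 0x64, 0x5b, 0x16, 0x80]

RES = [ 0x8f  0x4f  0xa0  0x16  0x64  0x5b  0x16  0x80 ]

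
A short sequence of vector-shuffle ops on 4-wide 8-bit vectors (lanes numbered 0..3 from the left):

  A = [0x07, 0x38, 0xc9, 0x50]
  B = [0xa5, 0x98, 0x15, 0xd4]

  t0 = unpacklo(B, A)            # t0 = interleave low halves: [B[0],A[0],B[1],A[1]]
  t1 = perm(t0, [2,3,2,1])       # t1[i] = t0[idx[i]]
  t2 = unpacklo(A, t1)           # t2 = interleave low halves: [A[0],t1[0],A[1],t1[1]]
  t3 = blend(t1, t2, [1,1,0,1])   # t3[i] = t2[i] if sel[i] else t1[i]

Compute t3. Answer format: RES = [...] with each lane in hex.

RES = [ 0x07  0x98  0x98  0x38 ]

→ t0 |a5|07|98|38|
→ t1 |98|38|98|07|
→ t2 |07|98|38|38|
→ t3 |07|98|98|38|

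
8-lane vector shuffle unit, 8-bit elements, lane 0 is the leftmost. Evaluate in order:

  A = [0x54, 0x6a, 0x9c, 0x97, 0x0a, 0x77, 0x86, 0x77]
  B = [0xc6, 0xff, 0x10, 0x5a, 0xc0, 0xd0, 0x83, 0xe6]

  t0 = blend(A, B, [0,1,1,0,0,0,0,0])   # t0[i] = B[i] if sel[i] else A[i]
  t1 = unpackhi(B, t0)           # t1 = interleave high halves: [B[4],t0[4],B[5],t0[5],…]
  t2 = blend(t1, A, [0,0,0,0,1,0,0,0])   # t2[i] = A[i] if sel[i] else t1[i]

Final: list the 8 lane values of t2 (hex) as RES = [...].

RES = [0xc0, 0x0a, 0xd0, 0x77, 0x0a, 0x86, 0xe6, 0x77]

t0 = [0x54, 0xff, 0x10, 0x97, 0x0a, 0x77, 0x86, 0x77]
t1 = [0xc0, 0x0a, 0xd0, 0x77, 0x83, 0x86, 0xe6, 0x77]
t2 = [0xc0, 0x0a, 0xd0, 0x77, 0x0a, 0x86, 0xe6, 0x77]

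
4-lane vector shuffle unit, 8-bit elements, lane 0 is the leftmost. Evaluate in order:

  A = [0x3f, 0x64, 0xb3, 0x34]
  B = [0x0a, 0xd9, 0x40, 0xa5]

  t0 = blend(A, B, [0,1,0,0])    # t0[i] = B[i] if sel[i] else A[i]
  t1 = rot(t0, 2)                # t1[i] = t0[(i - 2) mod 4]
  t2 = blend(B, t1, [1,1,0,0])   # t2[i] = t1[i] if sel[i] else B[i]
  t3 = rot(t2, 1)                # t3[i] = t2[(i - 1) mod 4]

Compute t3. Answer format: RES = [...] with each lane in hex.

→ t0 |3f|d9|b3|34|
→ t1 |b3|34|3f|d9|
→ t2 |b3|34|40|a5|
→ t3 |a5|b3|34|40|

RES = [ 0xa5  0xb3  0x34  0x40 ]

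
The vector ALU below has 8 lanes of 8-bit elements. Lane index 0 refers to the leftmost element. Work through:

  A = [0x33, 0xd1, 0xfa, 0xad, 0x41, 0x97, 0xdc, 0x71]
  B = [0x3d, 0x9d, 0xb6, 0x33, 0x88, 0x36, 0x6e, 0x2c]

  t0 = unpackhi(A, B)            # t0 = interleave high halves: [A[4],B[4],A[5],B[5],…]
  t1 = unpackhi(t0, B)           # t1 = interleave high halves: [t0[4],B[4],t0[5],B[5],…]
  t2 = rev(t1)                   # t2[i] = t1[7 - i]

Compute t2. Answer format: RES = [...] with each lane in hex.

  t0: 41 88 97 36 dc 6e 71 2c
  t1: dc 88 6e 36 71 6e 2c 2c
  t2: 2c 2c 6e 71 36 6e 88 dc

RES = [ 0x2c  0x2c  0x6e  0x71  0x36  0x6e  0x88  0xdc ]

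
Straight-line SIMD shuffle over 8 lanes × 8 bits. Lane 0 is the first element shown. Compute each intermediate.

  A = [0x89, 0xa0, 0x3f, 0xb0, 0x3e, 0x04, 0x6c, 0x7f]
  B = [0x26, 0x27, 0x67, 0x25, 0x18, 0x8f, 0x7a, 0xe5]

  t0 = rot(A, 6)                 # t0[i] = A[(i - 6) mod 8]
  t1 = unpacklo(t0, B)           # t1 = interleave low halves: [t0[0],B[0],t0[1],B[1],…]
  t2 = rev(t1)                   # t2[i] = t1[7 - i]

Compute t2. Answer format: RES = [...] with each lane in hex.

t0 = [0x3f, 0xb0, 0x3e, 0x04, 0x6c, 0x7f, 0x89, 0xa0]
t1 = [0x3f, 0x26, 0xb0, 0x27, 0x3e, 0x67, 0x04, 0x25]
t2 = [0x25, 0x04, 0x67, 0x3e, 0x27, 0xb0, 0x26, 0x3f]

RES = [ 0x25  0x04  0x67  0x3e  0x27  0xb0  0x26  0x3f ]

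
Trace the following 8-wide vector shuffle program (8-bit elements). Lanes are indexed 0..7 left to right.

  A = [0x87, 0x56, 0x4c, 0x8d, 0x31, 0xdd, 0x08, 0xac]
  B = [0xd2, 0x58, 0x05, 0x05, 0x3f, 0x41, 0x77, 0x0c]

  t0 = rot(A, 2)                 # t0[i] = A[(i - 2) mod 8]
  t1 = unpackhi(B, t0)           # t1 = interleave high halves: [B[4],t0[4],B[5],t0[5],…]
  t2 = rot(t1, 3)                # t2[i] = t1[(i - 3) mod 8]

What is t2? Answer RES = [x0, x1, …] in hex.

RES = [ 0x31  0x0c  0xdd  0x3f  0x4c  0x41  0x8d  0x77 ]

  t0: 08 ac 87 56 4c 8d 31 dd
  t1: 3f 4c 41 8d 77 31 0c dd
  t2: 31 0c dd 3f 4c 41 8d 77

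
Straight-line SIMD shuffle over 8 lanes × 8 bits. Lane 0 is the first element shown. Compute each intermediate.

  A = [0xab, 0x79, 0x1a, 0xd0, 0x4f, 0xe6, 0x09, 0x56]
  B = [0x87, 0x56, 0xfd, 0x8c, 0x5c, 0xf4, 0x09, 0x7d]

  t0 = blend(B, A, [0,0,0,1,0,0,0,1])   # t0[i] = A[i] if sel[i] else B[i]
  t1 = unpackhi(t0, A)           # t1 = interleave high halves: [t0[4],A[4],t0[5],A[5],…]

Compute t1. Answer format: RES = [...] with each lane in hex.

RES = [ 0x5c  0x4f  0xf4  0xe6  0x09  0x09  0x56  0x56 ]

t0 = [0x87, 0x56, 0xfd, 0xd0, 0x5c, 0xf4, 0x09, 0x56]
t1 = [0x5c, 0x4f, 0xf4, 0xe6, 0x09, 0x09, 0x56, 0x56]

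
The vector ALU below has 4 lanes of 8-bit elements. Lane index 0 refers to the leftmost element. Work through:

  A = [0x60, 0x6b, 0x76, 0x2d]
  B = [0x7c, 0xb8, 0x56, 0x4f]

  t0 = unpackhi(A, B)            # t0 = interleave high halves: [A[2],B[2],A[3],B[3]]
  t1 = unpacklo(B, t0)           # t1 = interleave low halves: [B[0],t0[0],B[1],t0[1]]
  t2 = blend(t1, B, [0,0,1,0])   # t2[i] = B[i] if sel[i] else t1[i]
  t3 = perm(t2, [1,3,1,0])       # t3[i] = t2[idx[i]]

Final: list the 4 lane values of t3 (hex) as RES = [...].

RES = [ 0x76  0x56  0x76  0x7c ]

→ t0 |76|56|2d|4f|
→ t1 |7c|76|b8|56|
→ t2 |7c|76|56|56|
→ t3 |76|56|76|7c|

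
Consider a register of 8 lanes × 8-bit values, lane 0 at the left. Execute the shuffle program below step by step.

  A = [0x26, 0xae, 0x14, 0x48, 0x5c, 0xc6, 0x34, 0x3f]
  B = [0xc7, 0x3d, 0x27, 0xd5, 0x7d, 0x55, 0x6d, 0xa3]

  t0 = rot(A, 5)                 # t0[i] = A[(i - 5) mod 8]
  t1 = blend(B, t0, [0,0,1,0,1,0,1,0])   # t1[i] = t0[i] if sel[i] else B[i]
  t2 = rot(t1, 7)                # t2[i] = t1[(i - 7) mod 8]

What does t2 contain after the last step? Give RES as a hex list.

RES = [0x3d, 0xc6, 0xd5, 0x3f, 0x55, 0xae, 0xa3, 0xc7]

t0 = [0x48, 0x5c, 0xc6, 0x34, 0x3f, 0x26, 0xae, 0x14]
t1 = [0xc7, 0x3d, 0xc6, 0xd5, 0x3f, 0x55, 0xae, 0xa3]
t2 = [0x3d, 0xc6, 0xd5, 0x3f, 0x55, 0xae, 0xa3, 0xc7]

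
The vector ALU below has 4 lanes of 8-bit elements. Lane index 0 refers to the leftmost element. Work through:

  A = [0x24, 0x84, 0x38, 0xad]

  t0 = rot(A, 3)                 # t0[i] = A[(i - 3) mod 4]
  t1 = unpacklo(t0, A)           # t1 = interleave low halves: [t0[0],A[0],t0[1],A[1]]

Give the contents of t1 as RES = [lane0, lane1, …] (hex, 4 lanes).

t0 = [0x84, 0x38, 0xad, 0x24]
t1 = [0x84, 0x24, 0x38, 0x84]

RES = [0x84, 0x24, 0x38, 0x84]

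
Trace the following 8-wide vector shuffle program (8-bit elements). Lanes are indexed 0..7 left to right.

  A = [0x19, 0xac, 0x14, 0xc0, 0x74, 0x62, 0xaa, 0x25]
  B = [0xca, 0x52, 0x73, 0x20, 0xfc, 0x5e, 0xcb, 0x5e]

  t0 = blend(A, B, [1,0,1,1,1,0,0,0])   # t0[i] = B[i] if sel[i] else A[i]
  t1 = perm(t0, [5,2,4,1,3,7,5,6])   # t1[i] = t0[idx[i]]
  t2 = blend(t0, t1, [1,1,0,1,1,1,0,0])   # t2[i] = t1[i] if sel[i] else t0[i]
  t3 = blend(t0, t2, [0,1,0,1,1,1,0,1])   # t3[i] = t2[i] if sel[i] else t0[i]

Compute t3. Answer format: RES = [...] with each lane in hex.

RES = [0xca, 0x73, 0x73, 0xac, 0x20, 0x25, 0xaa, 0x25]

→ t0 |ca|ac|73|20|fc|62|aa|25|
→ t1 |62|73|fc|ac|20|25|62|aa|
→ t2 |62|73|73|ac|20|25|aa|25|
→ t3 |ca|73|73|ac|20|25|aa|25|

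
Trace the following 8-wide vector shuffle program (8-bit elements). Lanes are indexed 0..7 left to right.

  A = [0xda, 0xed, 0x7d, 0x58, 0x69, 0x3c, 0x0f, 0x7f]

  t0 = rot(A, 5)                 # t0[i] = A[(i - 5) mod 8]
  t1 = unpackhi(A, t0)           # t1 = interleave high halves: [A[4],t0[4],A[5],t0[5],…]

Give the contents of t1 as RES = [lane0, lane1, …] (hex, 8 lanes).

→ t0 |58|69|3c|0f|7f|da|ed|7d|
→ t1 |69|7f|3c|da|0f|ed|7f|7d|

RES = [ 0x69  0x7f  0x3c  0xda  0x0f  0xed  0x7f  0x7d ]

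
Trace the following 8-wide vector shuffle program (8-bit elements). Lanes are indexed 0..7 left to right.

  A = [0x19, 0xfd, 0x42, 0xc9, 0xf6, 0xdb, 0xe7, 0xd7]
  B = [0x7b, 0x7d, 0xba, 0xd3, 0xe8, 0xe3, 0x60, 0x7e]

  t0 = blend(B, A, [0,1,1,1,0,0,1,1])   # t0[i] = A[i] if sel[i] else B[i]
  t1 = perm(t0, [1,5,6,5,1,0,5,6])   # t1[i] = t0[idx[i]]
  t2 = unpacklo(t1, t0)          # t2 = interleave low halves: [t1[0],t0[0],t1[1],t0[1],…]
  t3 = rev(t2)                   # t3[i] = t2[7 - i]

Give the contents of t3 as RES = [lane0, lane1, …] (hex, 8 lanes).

t0 = [0x7b, 0xfd, 0x42, 0xc9, 0xe8, 0xe3, 0xe7, 0xd7]
t1 = [0xfd, 0xe3, 0xe7, 0xe3, 0xfd, 0x7b, 0xe3, 0xe7]
t2 = [0xfd, 0x7b, 0xe3, 0xfd, 0xe7, 0x42, 0xe3, 0xc9]
t3 = [0xc9, 0xe3, 0x42, 0xe7, 0xfd, 0xe3, 0x7b, 0xfd]

RES = [0xc9, 0xe3, 0x42, 0xe7, 0xfd, 0xe3, 0x7b, 0xfd]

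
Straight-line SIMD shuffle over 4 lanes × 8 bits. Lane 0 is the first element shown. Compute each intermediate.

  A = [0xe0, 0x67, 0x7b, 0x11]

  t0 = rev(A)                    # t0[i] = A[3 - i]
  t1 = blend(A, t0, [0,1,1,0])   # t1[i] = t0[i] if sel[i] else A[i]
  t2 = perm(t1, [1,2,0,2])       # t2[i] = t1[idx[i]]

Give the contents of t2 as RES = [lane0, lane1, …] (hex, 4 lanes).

→ t0 |11|7b|67|e0|
→ t1 |e0|7b|67|11|
→ t2 |7b|67|e0|67|

RES = [ 0x7b  0x67  0xe0  0x67 ]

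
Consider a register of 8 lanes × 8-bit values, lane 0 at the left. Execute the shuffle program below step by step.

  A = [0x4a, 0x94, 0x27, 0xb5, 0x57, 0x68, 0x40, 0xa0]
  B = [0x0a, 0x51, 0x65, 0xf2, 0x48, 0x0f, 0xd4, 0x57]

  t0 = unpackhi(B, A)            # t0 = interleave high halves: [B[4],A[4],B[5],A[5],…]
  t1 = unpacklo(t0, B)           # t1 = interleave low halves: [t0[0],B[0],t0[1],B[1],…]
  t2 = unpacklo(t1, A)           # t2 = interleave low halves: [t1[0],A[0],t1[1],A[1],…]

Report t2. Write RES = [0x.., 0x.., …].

  t0: 48 57 0f 68 d4 40 57 a0
  t1: 48 0a 57 51 0f 65 68 f2
  t2: 48 4a 0a 94 57 27 51 b5

RES = [ 0x48  0x4a  0x0a  0x94  0x57  0x27  0x51  0xb5 ]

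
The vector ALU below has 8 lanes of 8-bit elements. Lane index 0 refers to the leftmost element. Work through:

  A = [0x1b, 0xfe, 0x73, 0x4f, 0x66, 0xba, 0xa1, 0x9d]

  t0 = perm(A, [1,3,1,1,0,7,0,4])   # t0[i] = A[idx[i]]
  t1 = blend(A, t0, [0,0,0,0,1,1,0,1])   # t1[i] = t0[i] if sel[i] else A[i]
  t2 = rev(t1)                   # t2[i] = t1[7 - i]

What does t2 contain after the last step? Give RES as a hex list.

  t0: fe 4f fe fe 1b 9d 1b 66
  t1: 1b fe 73 4f 1b 9d a1 66
  t2: 66 a1 9d 1b 4f 73 fe 1b

RES = [ 0x66  0xa1  0x9d  0x1b  0x4f  0x73  0xfe  0x1b ]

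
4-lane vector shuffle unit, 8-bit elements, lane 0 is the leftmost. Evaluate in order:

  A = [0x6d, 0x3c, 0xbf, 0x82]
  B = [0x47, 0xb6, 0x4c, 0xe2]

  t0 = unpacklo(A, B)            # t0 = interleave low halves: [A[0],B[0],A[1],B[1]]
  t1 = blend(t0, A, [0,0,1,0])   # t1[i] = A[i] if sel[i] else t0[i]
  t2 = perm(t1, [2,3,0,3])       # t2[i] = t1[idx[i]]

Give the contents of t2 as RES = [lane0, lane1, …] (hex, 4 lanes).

RES = [ 0xbf  0xb6  0x6d  0xb6 ]

→ t0 |6d|47|3c|b6|
→ t1 |6d|47|bf|b6|
→ t2 |bf|b6|6d|b6|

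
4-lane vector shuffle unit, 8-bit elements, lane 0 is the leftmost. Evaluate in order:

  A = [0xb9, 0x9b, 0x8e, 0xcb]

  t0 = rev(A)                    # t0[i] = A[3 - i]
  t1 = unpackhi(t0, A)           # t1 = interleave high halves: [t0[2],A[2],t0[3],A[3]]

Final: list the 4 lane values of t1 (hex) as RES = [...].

RES = [ 0x9b  0x8e  0xb9  0xcb ]

t0 = [0xcb, 0x8e, 0x9b, 0xb9]
t1 = [0x9b, 0x8e, 0xb9, 0xcb]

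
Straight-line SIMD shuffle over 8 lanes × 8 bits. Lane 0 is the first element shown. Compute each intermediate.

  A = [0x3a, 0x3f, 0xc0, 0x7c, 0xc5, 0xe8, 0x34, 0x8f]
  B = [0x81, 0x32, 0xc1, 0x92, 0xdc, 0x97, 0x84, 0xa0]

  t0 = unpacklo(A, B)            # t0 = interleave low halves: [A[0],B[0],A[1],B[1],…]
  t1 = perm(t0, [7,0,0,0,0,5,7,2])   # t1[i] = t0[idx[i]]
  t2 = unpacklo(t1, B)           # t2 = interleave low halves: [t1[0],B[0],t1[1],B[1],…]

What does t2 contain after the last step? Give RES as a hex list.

RES = [ 0x92  0x81  0x3a  0x32  0x3a  0xc1  0x3a  0x92 ]

→ t0 |3a|81|3f|32|c0|c1|7c|92|
→ t1 |92|3a|3a|3a|3a|c1|92|3f|
→ t2 |92|81|3a|32|3a|c1|3a|92|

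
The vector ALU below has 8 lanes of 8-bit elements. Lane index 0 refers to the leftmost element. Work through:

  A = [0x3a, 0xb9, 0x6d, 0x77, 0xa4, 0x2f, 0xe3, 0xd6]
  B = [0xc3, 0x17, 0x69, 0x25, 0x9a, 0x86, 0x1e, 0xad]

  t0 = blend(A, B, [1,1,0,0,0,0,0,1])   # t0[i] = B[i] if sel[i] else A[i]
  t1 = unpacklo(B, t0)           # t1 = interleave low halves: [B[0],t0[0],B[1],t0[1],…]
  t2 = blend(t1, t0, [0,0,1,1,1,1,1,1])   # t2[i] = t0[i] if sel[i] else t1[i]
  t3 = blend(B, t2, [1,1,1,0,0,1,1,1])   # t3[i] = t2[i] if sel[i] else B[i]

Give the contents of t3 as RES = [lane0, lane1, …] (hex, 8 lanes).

t0 = [0xc3, 0x17, 0x6d, 0x77, 0xa4, 0x2f, 0xe3, 0xad]
t1 = [0xc3, 0xc3, 0x17, 0x17, 0x69, 0x6d, 0x25, 0x77]
t2 = [0xc3, 0xc3, 0x6d, 0x77, 0xa4, 0x2f, 0xe3, 0xad]
t3 = [0xc3, 0xc3, 0x6d, 0x25, 0x9a, 0x2f, 0xe3, 0xad]

RES = [0xc3, 0xc3, 0x6d, 0x25, 0x9a, 0x2f, 0xe3, 0xad]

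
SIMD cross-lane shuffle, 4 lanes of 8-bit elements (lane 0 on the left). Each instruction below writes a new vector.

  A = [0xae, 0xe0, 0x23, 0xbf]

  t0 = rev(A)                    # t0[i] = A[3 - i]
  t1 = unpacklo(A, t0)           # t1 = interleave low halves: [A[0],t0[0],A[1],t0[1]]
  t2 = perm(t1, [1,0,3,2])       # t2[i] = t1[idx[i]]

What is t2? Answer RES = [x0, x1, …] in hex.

RES = [0xbf, 0xae, 0x23, 0xe0]

  t0: bf 23 e0 ae
  t1: ae bf e0 23
  t2: bf ae 23 e0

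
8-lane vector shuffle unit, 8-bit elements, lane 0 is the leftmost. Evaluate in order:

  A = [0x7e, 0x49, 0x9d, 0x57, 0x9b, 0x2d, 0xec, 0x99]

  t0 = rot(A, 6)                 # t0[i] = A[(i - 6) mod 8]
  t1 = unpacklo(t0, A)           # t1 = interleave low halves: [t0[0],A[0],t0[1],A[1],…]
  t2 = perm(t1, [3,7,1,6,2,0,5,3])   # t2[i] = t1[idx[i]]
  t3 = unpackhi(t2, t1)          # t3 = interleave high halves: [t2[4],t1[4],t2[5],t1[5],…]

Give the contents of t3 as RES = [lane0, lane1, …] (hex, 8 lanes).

  t0: 9d 57 9b 2d ec 99 7e 49
  t1: 9d 7e 57 49 9b 9d 2d 57
  t2: 49 57 7e 2d 57 9d 9d 49
  t3: 57 9b 9d 9d 9d 2d 49 57

RES = [0x57, 0x9b, 0x9d, 0x9d, 0x9d, 0x2d, 0x49, 0x57]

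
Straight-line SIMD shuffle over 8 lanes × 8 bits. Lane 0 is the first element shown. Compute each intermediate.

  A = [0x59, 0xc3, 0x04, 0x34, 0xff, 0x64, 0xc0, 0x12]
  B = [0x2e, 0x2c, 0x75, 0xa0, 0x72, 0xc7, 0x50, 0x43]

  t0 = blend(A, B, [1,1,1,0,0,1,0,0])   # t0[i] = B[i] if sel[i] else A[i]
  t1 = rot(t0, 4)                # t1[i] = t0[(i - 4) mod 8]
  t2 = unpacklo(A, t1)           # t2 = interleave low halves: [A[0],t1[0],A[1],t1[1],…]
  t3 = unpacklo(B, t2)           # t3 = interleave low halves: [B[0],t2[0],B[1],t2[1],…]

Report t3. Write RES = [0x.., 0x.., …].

t0 = [0x2e, 0x2c, 0x75, 0x34, 0xff, 0xc7, 0xc0, 0x12]
t1 = [0xff, 0xc7, 0xc0, 0x12, 0x2e, 0x2c, 0x75, 0x34]
t2 = [0x59, 0xff, 0xc3, 0xc7, 0x04, 0xc0, 0x34, 0x12]
t3 = [0x2e, 0x59, 0x2c, 0xff, 0x75, 0xc3, 0xa0, 0xc7]

RES = [0x2e, 0x59, 0x2c, 0xff, 0x75, 0xc3, 0xa0, 0xc7]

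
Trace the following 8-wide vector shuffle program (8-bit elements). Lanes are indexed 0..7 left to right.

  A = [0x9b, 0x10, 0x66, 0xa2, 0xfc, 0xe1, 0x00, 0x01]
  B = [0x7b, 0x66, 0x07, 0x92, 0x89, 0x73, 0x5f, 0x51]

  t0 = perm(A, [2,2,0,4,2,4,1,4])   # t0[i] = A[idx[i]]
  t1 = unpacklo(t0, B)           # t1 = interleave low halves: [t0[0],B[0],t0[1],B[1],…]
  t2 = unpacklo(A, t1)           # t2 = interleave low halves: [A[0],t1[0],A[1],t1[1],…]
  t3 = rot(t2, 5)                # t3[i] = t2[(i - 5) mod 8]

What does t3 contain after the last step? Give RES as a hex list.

t0 = [0x66, 0x66, 0x9b, 0xfc, 0x66, 0xfc, 0x10, 0xfc]
t1 = [0x66, 0x7b, 0x66, 0x66, 0x9b, 0x07, 0xfc, 0x92]
t2 = [0x9b, 0x66, 0x10, 0x7b, 0x66, 0x66, 0xa2, 0x66]
t3 = [0x7b, 0x66, 0x66, 0xa2, 0x66, 0x9b, 0x66, 0x10]

RES = [0x7b, 0x66, 0x66, 0xa2, 0x66, 0x9b, 0x66, 0x10]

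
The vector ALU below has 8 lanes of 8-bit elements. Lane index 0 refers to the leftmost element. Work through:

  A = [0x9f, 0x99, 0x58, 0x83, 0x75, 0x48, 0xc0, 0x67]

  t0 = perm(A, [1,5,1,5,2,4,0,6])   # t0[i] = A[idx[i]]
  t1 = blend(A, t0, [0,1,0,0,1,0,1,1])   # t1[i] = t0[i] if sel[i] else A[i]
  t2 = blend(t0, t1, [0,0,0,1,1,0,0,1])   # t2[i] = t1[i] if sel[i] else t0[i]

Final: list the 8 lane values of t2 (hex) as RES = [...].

RES = [ 0x99  0x48  0x99  0x83  0x58  0x75  0x9f  0xc0 ]

  t0: 99 48 99 48 58 75 9f c0
  t1: 9f 48 58 83 58 48 9f c0
  t2: 99 48 99 83 58 75 9f c0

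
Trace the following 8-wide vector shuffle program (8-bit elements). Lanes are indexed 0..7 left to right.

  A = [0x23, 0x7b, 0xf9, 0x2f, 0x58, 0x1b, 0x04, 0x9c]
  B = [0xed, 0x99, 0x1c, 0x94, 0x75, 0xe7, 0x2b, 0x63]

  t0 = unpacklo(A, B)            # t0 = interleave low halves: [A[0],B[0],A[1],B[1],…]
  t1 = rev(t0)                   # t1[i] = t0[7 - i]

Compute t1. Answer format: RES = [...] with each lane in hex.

  t0: 23 ed 7b 99 f9 1c 2f 94
  t1: 94 2f 1c f9 99 7b ed 23

RES = [0x94, 0x2f, 0x1c, 0xf9, 0x99, 0x7b, 0xed, 0x23]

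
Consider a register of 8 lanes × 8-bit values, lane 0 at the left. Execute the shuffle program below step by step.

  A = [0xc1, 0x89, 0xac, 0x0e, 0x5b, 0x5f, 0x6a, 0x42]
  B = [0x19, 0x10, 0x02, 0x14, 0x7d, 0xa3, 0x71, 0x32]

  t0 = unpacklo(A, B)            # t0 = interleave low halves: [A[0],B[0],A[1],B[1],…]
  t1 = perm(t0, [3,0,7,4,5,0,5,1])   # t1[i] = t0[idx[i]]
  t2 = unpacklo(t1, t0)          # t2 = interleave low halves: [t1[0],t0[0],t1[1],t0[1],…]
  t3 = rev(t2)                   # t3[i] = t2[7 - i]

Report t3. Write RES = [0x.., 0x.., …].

→ t0 |c1|19|89|10|ac|02|0e|14|
→ t1 |10|c1|14|ac|02|c1|02|19|
→ t2 |10|c1|c1|19|14|89|ac|10|
→ t3 |10|ac|89|14|19|c1|c1|10|

RES = [0x10, 0xac, 0x89, 0x14, 0x19, 0xc1, 0xc1, 0x10]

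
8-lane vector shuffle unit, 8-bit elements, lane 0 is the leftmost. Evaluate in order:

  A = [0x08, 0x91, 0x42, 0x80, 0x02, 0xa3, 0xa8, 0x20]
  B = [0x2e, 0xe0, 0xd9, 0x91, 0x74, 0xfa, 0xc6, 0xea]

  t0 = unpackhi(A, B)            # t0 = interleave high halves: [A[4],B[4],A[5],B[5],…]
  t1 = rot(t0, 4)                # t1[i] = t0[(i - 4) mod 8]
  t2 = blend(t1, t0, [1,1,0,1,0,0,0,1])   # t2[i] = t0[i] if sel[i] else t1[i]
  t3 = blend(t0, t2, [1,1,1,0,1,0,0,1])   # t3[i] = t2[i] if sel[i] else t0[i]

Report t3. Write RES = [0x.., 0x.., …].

→ t0 |02|74|a3|fa|a8|c6|20|ea|
→ t1 |a8|c6|20|ea|02|74|a3|fa|
→ t2 |02|74|20|fa|02|74|a3|ea|
→ t3 |02|74|20|fa|02|c6|20|ea|

RES = [0x02, 0x74, 0x20, 0xfa, 0x02, 0xc6, 0x20, 0xea]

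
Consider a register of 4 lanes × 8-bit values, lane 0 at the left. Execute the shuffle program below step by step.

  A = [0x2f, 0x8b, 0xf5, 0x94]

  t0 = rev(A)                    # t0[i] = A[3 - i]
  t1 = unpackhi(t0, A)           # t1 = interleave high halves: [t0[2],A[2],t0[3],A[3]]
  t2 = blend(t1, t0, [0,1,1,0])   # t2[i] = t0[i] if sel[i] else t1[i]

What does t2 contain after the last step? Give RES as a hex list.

t0 = [0x94, 0xf5, 0x8b, 0x2f]
t1 = [0x8b, 0xf5, 0x2f, 0x94]
t2 = [0x8b, 0xf5, 0x8b, 0x94]

RES = [ 0x8b  0xf5  0x8b  0x94 ]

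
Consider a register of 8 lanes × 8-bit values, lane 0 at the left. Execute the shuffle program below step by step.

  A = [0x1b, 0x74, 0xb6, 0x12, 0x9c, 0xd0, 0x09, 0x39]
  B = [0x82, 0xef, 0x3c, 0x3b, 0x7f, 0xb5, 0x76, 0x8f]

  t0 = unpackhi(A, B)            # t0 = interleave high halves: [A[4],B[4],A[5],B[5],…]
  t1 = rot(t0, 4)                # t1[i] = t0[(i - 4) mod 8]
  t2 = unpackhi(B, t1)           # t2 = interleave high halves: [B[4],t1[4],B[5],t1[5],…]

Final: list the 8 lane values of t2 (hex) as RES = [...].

RES = [0x7f, 0x9c, 0xb5, 0x7f, 0x76, 0xd0, 0x8f, 0xb5]

t0 = [0x9c, 0x7f, 0xd0, 0xb5, 0x09, 0x76, 0x39, 0x8f]
t1 = [0x09, 0x76, 0x39, 0x8f, 0x9c, 0x7f, 0xd0, 0xb5]
t2 = [0x7f, 0x9c, 0xb5, 0x7f, 0x76, 0xd0, 0x8f, 0xb5]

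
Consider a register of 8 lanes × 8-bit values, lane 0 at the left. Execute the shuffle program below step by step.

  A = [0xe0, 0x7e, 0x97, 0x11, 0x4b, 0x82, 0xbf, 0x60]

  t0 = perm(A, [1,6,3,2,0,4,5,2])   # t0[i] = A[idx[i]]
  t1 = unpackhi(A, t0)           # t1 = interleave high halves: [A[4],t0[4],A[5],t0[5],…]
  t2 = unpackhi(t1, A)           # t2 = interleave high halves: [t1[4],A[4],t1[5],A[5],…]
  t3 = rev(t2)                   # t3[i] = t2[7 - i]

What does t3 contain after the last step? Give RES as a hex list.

RES = [0x60, 0x97, 0xbf, 0x60, 0x82, 0x82, 0x4b, 0xbf]

t0 = [0x7e, 0xbf, 0x11, 0x97, 0xe0, 0x4b, 0x82, 0x97]
t1 = [0x4b, 0xe0, 0x82, 0x4b, 0xbf, 0x82, 0x60, 0x97]
t2 = [0xbf, 0x4b, 0x82, 0x82, 0x60, 0xbf, 0x97, 0x60]
t3 = [0x60, 0x97, 0xbf, 0x60, 0x82, 0x82, 0x4b, 0xbf]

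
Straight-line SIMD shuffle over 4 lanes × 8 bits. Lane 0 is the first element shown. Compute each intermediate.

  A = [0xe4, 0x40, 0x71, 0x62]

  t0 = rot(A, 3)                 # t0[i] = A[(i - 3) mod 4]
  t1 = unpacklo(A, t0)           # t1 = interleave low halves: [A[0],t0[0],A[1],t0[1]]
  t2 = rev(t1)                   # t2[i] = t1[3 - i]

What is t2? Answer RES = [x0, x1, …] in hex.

  t0: 40 71 62 e4
  t1: e4 40 40 71
  t2: 71 40 40 e4

RES = [0x71, 0x40, 0x40, 0xe4]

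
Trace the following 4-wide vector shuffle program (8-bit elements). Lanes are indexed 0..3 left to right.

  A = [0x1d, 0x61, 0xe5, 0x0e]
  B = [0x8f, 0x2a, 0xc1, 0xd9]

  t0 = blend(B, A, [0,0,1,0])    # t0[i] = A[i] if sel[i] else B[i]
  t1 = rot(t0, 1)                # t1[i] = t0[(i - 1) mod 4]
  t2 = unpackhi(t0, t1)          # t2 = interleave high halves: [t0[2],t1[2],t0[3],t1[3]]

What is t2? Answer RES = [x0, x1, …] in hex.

RES = [0xe5, 0x2a, 0xd9, 0xe5]

  t0: 8f 2a e5 d9
  t1: d9 8f 2a e5
  t2: e5 2a d9 e5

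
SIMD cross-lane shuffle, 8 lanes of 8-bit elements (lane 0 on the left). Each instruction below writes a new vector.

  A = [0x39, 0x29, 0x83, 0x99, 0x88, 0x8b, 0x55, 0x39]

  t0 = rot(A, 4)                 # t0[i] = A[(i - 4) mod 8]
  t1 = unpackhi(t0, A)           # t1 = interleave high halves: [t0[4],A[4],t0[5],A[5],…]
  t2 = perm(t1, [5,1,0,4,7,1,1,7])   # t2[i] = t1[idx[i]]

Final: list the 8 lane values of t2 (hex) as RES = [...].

t0 = [0x88, 0x8b, 0x55, 0x39, 0x39, 0x29, 0x83, 0x99]
t1 = [0x39, 0x88, 0x29, 0x8b, 0x83, 0x55, 0x99, 0x39]
t2 = [0x55, 0x88, 0x39, 0x83, 0x39, 0x88, 0x88, 0x39]

RES = [ 0x55  0x88  0x39  0x83  0x39  0x88  0x88  0x39 ]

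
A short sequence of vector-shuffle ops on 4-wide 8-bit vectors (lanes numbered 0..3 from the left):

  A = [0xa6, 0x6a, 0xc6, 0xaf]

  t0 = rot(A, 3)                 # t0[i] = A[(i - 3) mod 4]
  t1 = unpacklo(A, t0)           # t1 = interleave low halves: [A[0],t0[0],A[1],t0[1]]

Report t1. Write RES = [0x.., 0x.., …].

RES = [0xa6, 0x6a, 0x6a, 0xc6]

→ t0 |6a|c6|af|a6|
→ t1 |a6|6a|6a|c6|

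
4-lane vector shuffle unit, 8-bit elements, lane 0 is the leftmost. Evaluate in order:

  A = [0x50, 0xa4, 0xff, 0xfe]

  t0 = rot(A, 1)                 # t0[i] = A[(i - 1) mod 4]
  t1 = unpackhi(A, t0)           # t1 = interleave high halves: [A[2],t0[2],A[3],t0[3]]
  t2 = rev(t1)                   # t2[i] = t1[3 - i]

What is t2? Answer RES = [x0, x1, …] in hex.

t0 = [0xfe, 0x50, 0xa4, 0xff]
t1 = [0xff, 0xa4, 0xfe, 0xff]
t2 = [0xff, 0xfe, 0xa4, 0xff]

RES = [0xff, 0xfe, 0xa4, 0xff]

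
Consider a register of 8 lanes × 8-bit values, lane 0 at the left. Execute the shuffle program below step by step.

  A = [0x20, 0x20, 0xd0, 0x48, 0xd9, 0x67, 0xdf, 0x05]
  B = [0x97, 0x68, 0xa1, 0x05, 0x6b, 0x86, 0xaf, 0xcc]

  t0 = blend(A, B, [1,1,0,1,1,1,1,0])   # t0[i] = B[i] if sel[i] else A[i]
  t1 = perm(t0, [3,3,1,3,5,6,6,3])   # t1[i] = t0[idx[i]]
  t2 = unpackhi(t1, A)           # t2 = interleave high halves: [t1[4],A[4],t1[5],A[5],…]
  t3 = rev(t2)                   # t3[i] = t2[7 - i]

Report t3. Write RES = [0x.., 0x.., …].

RES = [ 0x05  0x05  0xdf  0xaf  0x67  0xaf  0xd9  0x86 ]

  t0: 97 68 d0 05 6b 86 af 05
  t1: 05 05 68 05 86 af af 05
  t2: 86 d9 af 67 af df 05 05
  t3: 05 05 df af 67 af d9 86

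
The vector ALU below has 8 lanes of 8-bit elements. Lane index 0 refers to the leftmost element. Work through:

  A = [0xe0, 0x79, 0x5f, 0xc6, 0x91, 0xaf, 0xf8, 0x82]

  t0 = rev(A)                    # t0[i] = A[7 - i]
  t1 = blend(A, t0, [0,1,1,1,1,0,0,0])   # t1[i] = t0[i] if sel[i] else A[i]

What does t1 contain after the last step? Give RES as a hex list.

RES = [0xe0, 0xf8, 0xaf, 0x91, 0xc6, 0xaf, 0xf8, 0x82]

→ t0 |82|f8|af|91|c6|5f|79|e0|
→ t1 |e0|f8|af|91|c6|af|f8|82|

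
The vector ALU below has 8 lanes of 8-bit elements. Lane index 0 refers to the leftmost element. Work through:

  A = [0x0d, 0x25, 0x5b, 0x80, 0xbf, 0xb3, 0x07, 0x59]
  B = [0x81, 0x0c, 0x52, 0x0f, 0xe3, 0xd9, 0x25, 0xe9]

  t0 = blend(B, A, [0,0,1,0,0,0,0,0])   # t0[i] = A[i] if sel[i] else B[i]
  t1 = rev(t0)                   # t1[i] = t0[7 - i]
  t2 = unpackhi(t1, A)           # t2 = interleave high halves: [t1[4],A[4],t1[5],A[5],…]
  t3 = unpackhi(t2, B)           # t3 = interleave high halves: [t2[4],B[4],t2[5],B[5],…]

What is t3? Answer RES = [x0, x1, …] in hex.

  t0: 81 0c 5b 0f e3 d9 25 e9
  t1: e9 25 d9 e3 0f 5b 0c 81
  t2: 0f bf 5b b3 0c 07 81 59
  t3: 0c e3 07 d9 81 25 59 e9

RES = [ 0x0c  0xe3  0x07  0xd9  0x81  0x25  0x59  0xe9 ]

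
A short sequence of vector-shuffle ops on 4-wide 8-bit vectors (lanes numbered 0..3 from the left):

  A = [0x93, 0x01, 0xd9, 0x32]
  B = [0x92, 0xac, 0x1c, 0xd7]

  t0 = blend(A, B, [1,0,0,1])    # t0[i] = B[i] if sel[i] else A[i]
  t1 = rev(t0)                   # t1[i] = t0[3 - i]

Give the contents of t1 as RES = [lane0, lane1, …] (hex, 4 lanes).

RES = [ 0xd7  0xd9  0x01  0x92 ]

t0 = [0x92, 0x01, 0xd9, 0xd7]
t1 = [0xd7, 0xd9, 0x01, 0x92]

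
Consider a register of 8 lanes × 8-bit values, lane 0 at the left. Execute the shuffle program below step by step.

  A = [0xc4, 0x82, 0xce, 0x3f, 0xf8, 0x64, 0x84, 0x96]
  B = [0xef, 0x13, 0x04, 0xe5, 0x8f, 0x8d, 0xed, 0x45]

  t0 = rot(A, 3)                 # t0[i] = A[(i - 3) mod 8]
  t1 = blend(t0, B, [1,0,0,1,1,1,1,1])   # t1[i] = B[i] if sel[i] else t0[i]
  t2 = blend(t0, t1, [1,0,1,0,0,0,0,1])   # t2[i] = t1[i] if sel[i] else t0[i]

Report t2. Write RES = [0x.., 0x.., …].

→ t0 |64|84|96|c4|82|ce|3f|f8|
→ t1 |ef|84|96|e5|8f|8d|ed|45|
→ t2 |ef|84|96|c4|82|ce|3f|45|

RES = [0xef, 0x84, 0x96, 0xc4, 0x82, 0xce, 0x3f, 0x45]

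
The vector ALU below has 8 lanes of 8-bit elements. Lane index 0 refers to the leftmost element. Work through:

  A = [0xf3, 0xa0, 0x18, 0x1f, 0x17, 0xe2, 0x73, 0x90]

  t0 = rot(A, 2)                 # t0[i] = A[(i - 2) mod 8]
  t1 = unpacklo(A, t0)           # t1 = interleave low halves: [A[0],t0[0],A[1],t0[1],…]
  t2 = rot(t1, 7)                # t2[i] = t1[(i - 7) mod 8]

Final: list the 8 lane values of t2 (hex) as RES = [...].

t0 = [0x73, 0x90, 0xf3, 0xa0, 0x18, 0x1f, 0x17, 0xe2]
t1 = [0xf3, 0x73, 0xa0, 0x90, 0x18, 0xf3, 0x1f, 0xa0]
t2 = [0x73, 0xa0, 0x90, 0x18, 0xf3, 0x1f, 0xa0, 0xf3]

RES = [ 0x73  0xa0  0x90  0x18  0xf3  0x1f  0xa0  0xf3 ]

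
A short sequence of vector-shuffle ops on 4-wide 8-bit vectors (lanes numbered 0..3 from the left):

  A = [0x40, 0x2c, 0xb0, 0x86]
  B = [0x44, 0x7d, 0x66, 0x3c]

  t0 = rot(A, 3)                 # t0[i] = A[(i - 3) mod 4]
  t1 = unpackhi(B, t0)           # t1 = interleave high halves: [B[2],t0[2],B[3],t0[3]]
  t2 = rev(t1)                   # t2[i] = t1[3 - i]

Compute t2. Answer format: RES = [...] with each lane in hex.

RES = [0x40, 0x3c, 0x86, 0x66]

→ t0 |2c|b0|86|40|
→ t1 |66|86|3c|40|
→ t2 |40|3c|86|66|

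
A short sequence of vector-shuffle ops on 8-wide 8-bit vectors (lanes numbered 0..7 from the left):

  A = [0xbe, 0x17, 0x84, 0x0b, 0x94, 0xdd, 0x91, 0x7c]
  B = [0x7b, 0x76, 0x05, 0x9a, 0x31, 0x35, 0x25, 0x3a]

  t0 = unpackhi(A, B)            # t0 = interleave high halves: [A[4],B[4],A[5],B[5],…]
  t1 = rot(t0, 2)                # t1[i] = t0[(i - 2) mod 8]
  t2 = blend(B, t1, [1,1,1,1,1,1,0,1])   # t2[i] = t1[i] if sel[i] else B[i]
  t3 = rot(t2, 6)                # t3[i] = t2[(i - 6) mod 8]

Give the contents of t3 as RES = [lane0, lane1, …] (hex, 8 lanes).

RES = [ 0x94  0x31  0xdd  0x35  0x25  0x25  0x7c  0x3a ]

  t0: 94 31 dd 35 91 25 7c 3a
  t1: 7c 3a 94 31 dd 35 91 25
  t2: 7c 3a 94 31 dd 35 25 25
  t3: 94 31 dd 35 25 25 7c 3a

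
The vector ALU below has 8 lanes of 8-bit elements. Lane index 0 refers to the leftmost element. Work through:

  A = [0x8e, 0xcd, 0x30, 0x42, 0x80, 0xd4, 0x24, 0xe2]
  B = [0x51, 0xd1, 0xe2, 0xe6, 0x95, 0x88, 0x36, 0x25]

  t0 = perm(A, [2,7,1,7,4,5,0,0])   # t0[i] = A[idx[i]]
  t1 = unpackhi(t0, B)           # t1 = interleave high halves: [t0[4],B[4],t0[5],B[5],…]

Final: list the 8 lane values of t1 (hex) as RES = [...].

RES = [0x80, 0x95, 0xd4, 0x88, 0x8e, 0x36, 0x8e, 0x25]

t0 = [0x30, 0xe2, 0xcd, 0xe2, 0x80, 0xd4, 0x8e, 0x8e]
t1 = [0x80, 0x95, 0xd4, 0x88, 0x8e, 0x36, 0x8e, 0x25]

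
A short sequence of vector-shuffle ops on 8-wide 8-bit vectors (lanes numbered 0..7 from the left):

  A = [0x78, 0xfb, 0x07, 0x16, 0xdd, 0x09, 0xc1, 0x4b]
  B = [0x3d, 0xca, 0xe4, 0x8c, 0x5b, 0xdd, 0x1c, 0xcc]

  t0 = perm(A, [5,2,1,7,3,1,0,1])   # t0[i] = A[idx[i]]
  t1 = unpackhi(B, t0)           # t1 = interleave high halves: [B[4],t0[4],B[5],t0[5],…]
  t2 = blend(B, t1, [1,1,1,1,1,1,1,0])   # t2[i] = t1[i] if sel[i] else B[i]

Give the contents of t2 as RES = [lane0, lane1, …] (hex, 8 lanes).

→ t0 |09|07|fb|4b|16|fb|78|fb|
→ t1 |5b|16|dd|fb|1c|78|cc|fb|
→ t2 |5b|16|dd|fb|1c|78|cc|cc|

RES = [ 0x5b  0x16  0xdd  0xfb  0x1c  0x78  0xcc  0xcc ]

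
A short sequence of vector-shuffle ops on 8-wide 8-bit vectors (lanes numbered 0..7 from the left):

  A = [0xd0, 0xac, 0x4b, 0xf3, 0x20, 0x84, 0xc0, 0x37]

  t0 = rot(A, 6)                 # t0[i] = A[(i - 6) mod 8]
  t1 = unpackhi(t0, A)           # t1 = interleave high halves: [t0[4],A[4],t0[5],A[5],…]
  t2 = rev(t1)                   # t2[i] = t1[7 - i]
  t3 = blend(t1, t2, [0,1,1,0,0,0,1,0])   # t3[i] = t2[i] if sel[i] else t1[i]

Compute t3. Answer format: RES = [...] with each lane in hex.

t0 = [0x4b, 0xf3, 0x20, 0x84, 0xc0, 0x37, 0xd0, 0xac]
t1 = [0xc0, 0x20, 0x37, 0x84, 0xd0, 0xc0, 0xac, 0x37]
t2 = [0x37, 0xac, 0xc0, 0xd0, 0x84, 0x37, 0x20, 0xc0]
t3 = [0xc0, 0xac, 0xc0, 0x84, 0xd0, 0xc0, 0x20, 0x37]

RES = [ 0xc0  0xac  0xc0  0x84  0xd0  0xc0  0x20  0x37 ]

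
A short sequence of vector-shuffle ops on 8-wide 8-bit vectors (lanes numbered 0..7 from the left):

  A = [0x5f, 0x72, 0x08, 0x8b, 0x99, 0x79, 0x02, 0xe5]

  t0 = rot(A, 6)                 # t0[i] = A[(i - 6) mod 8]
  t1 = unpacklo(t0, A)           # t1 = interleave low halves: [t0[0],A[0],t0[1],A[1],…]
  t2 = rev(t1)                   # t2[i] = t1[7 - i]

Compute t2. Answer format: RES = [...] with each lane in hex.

RES = [0x8b, 0x79, 0x08, 0x99, 0x72, 0x8b, 0x5f, 0x08]

t0 = [0x08, 0x8b, 0x99, 0x79, 0x02, 0xe5, 0x5f, 0x72]
t1 = [0x08, 0x5f, 0x8b, 0x72, 0x99, 0x08, 0x79, 0x8b]
t2 = [0x8b, 0x79, 0x08, 0x99, 0x72, 0x8b, 0x5f, 0x08]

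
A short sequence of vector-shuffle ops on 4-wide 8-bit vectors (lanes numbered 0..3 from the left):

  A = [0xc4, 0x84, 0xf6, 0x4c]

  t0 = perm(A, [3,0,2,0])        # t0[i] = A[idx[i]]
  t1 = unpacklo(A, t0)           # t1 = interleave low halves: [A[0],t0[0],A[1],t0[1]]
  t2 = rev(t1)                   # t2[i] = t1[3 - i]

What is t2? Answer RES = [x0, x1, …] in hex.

t0 = [0x4c, 0xc4, 0xf6, 0xc4]
t1 = [0xc4, 0x4c, 0x84, 0xc4]
t2 = [0xc4, 0x84, 0x4c, 0xc4]

RES = [0xc4, 0x84, 0x4c, 0xc4]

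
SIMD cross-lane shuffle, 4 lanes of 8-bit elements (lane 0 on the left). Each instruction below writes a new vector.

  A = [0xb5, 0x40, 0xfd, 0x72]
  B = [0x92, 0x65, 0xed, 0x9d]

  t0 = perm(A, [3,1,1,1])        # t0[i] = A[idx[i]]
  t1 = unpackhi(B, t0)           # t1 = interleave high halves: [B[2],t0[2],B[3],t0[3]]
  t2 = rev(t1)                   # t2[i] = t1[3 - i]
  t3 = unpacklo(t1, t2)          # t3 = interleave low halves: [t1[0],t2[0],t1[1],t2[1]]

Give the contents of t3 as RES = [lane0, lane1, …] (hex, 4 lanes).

RES = [0xed, 0x40, 0x40, 0x9d]

→ t0 |72|40|40|40|
→ t1 |ed|40|9d|40|
→ t2 |40|9d|40|ed|
→ t3 |ed|40|40|9d|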